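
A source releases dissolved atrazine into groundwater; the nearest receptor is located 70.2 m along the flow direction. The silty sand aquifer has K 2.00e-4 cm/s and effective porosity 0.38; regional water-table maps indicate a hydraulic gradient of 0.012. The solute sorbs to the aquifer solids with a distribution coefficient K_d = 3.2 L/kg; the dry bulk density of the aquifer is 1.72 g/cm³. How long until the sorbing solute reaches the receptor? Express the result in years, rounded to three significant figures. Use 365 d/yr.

K = 2.00e-4 cm/s × 864 = 0.1728 m/d
Specific discharge q = 0.1728 × 0.012 = 0.002074 m/d
Average linear velocity = 0.002074 / 0.38 = 0.005457 m/d
Retardation R = 1 + ρ_b·K_d/n = 1 + 1.72×3.2/0.38 = 15.48
Contaminant velocity v_c = v/R = 0.005457/15.48 = 3.524e-4 m/d
t = L/v_c = 70.2/3.524e-4 = 199200 d
   = 199200/365 = 546 yr

546 years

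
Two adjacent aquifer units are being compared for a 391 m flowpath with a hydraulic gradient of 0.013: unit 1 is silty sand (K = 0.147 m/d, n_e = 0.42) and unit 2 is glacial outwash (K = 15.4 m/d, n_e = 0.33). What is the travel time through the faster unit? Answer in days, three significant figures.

645 days

Unit 1 (silty sand): v = 0.147×0.013/0.42 = 0.004550 m/d, t = 391/0.004550 = 85930 d
Unit 2 (glacial outwash): v = 15.4×0.013/0.33 = 0.6067 m/d, t = 391/0.6067 = 644.5 d
Faster unit: t = 645 d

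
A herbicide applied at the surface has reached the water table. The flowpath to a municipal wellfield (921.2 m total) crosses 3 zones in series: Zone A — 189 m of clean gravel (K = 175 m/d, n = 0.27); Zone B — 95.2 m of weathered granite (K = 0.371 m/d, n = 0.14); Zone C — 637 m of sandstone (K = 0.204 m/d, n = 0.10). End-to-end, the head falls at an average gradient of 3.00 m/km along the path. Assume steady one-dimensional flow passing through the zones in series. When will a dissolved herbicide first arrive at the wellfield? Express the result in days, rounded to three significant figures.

For zones in series the flux q is common to all zones; the equivalent conductivity is the harmonic (thickness-weighted) mean, K_eq = L_total / Σ(L_j/K_j).
Σ(L/K) = 189/175 + 95.2/0.371 + 637/0.204 = 1.080 + 256.6 + 3123 = 3380 d
K_eq = L_total / Σ(L/K) = 921.2 / 3380 = 0.2725 m/d
q = K_eq · i = 0.2725 × 0.0030 = 8.176e-4 m/d (same in every zone)
Zone A: v = q/n = 8.176e-4/0.27 = 0.003028 m/d → t_A = 189/0.003028 = 62420 d
Zone B: v = q/n = 8.176e-4/0.14 = 0.005840 m/d → t_B = 95.2/0.005840 = 16300 d
Zone C: v = q/n = 8.176e-4/0.10 = 0.008176 m/d → t_C = 637/0.008176 = 77910 d
Total t = 62420 + 16300 + 77910 = 156600 d

157000 days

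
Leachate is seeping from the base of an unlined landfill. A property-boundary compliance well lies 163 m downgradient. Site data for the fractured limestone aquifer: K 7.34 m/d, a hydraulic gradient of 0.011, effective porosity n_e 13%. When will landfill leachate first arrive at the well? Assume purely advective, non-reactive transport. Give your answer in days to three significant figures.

Specific discharge q = 7.34 × 0.011 = 0.08074 m/d
v_s = q/n_e = 0.08074/0.13 = 0.6211 m/d
t = L / v = 163 / 0.6211 = 262.4 d

262 days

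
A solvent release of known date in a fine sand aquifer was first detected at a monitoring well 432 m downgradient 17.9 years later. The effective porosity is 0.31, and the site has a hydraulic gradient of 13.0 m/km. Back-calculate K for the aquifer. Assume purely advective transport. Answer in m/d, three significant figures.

t = 17.9 years = 6533 d
v = L / t = 432 / 6533 = 0.06612 m/d
K = v · n / i = 0.06612 × 0.31 / 0.013 = 1.58 m/d

1.58 m/d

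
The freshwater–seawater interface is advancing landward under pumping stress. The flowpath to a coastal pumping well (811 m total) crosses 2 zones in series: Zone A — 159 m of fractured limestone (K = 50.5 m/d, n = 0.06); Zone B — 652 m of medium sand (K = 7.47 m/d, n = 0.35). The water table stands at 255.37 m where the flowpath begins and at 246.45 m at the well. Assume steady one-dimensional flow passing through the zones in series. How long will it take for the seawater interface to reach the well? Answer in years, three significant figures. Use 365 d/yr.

Total head drop ΔH = 255.37 − 246.45 = 8.92 m
Steady 1-D flow in series ⇒ the Darcy flux q is identical in every zone and the zone head losses add (resistances L/K in series).
Σ(L/K) = 159/50.5 + 652/7.47 = 3.149 + 87.28 = 90.43 d
q = ΔH / Σ(L/K) = 8.92 / 90.43 = 0.09864 m/d (same in every zone)
Zone A: v = q/n = 0.09864/0.06 = 1.644 m/d → t_A = 159/1.644 = 96.72 d
Zone B: v = q/n = 0.09864/0.35 = 0.2818 m/d → t_B = 652/0.2818 = 2313 d
Total t = 96.72 + 2313 = 2410 d
   = 2410 / 365 = 6.60 yr

6.60 years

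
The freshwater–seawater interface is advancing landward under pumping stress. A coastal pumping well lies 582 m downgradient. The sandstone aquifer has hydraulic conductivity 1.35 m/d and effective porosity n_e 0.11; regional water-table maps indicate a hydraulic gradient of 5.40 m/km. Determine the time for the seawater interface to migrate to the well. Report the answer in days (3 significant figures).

Darcy flux q = K·i = 1.35 × 0.0054 = 0.007290 m/d
Average linear velocity = 0.007290 / 0.11 = 0.06627 m/d
t = L / v = 582 / 0.06627 = 8782 d

8780 days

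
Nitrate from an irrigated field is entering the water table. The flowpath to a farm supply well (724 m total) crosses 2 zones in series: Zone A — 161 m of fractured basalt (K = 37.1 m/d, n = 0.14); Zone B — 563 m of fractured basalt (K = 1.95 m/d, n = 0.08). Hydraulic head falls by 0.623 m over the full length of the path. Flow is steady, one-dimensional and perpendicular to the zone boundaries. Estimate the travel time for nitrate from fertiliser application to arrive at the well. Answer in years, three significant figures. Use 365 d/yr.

87.1 years

Continuity: the same q passes through each zone, so ΔH = q·Σ(L_j/K_j) — the zones act as resistances in series.
Σ(L/K) = 161/37.1 + 563/1.95 = 4.340 + 288.7 = 293.1 d
q = ΔH / Σ(L/K) = 0.623 / 293.1 = 0.002126 m/d (same in every zone)
Zone A: v = q/n = 0.002126/0.14 = 0.01518 m/d → t_A = 161/0.01518 = 10600 d
Zone B: v = q/n = 0.002126/0.08 = 0.02657 m/d → t_B = 563/0.02657 = 21190 d
Total t = 10600 + 21190 = 31790 d
   = 31790 / 365 = 87.1 yr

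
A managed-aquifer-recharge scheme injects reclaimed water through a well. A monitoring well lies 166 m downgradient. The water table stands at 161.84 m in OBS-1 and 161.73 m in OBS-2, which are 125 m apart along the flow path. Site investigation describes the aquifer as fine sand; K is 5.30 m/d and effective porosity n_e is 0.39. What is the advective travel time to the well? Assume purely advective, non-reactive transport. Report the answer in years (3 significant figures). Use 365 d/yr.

Hydraulic gradient i = (161.84 − 161.73) / 125 = 0.11 / 125 = 8.800e-4
Specific discharge q = 5.30 × 8.800e-4 = 0.004664 m/d
v_s = q/n_e = 0.004664/0.39 = 0.01196 m/d
t = L / v = 166 / 0.01196 = 13880 d
   = 13880 / 365 = 38.0 yr

38.0 years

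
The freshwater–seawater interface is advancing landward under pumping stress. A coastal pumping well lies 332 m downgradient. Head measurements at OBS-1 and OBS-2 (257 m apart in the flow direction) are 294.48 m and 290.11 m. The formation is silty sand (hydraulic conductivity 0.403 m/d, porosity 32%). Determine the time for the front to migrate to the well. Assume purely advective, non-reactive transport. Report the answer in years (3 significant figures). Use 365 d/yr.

Hydraulic gradient i = (294.48 − 290.11) / 257 = 4.37 / 257 = 0.01700
Specific discharge q = 0.403 × 0.01700 = 0.006853 m/d
Seepage velocity v = q / n = 0.006853 / 0.32 = 0.02141 m/d
t = L / v = 332 / 0.02141 = 15500 d
   = 15500 / 365 = 42.5 yr

42.5 years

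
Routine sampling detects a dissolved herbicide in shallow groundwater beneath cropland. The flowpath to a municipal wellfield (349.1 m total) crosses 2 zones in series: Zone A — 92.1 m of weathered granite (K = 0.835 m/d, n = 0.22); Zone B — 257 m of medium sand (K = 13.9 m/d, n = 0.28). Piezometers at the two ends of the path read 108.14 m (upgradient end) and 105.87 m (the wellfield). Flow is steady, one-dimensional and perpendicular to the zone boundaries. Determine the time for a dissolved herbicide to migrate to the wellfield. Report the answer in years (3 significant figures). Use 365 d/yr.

Total head drop ΔH = 108.14 − 105.87 = 2.27 m
Steady 1-D flow in series ⇒ the Darcy flux q is identical in every zone and the zone head losses add (resistances L/K in series).
Σ(L/K) = 92.1/0.835 + 257/13.9 = 110.3 + 18.49 = 128.8 d
q = ΔH / Σ(L/K) = 2.27 / 128.8 = 0.01763 m/d (same in every zone)
Zone A: v = q/n = 0.01763/0.22 = 0.08012 m/d → t_A = 92.1/0.08012 = 1150 d
Zone B: v = q/n = 0.01763/0.28 = 0.06295 m/d → t_B = 257/0.06295 = 4083 d
Total t = 1150 + 4083 = 5232 d
   = 5232 / 365 = 14.3 yr

14.3 years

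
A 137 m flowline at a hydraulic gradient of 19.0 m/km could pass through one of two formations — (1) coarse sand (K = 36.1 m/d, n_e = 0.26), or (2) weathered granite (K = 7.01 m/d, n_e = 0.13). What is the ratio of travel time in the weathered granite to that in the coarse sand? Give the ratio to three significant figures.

2.57

Unit 1 (coarse sand): v = 36.1×0.019/0.26 = 2.638 m/d, t = 137/2.638 = 51.93 d
Unit 2 (weathered granite): v = 7.01×0.019/0.13 = 1.025 m/d, t = 137/1.025 = 133.7 d
t(weathered granite) / t(coarse sand) = 133.7/51.93 = 2.57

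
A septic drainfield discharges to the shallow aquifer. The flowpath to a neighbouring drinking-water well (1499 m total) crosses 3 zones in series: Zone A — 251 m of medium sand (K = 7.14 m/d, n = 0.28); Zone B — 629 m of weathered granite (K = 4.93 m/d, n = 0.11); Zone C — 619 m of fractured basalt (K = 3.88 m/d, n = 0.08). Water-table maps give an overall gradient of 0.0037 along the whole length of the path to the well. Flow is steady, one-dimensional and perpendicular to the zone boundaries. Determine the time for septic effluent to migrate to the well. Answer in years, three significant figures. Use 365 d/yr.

Continuity: the same q passes through each zone, so ΔH = q·Σ(L_j/K_j) — the zones act as resistances in series.
Σ(L/K) = 251/7.14 + 629/4.93 + 619/3.88 = 35.15 + 127.6 + 159.5 = 322.3 d
K_eq = L_total / Σ(L/K) = 1499 / 322.3 = 4.651 m/d
q = K_eq · i = 4.651 × 0.0037 = 0.01721 m/d (same in every zone)
Zone A: v = q/n = 0.01721/0.28 = 0.06146 m/d → t_A = 251/0.06146 = 4084 d
Zone B: v = q/n = 0.01721/0.11 = 0.1565 m/d → t_B = 629/0.1565 = 4020 d
Zone C: v = q/n = 0.01721/0.08 = 0.2151 m/d → t_C = 619/0.2151 = 2877 d
Total t = 4084 + 4020 + 2877 = 10980 d
   = 10980 / 365 = 30.1 yr

30.1 years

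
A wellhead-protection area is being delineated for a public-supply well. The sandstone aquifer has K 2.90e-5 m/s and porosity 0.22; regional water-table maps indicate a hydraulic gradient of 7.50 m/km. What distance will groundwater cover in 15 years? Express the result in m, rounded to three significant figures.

K = 2.90e-5 m/s × 86400 s/d = 2.506 m/d
q = Ki = 2.506 × 0.0075 = 0.01879 m/d
Average linear velocity = 0.01879 / 0.22 = 0.08542 m/d
T = 15 yr × 365 = 5475 d
L = v × T = 0.08542 × 5475 = 467.7 m

468 m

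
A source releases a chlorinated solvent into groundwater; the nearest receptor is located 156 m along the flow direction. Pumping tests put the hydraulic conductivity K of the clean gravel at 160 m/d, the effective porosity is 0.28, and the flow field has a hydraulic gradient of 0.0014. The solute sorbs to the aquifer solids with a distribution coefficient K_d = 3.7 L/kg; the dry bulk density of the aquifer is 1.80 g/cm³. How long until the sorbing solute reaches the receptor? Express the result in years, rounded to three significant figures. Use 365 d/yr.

13.2 years

q = Ki = 160 × 0.0014 = 0.2240 m/d
Seepage velocity v = q / n = 0.2240 / 0.28 = 0.8000 m/d
Retardation R = 1 + ρ_b·K_d/n = 1 + 1.80×3.7/0.28 = 24.79
Contaminant velocity v_c = v/R = 0.8000/24.79 = 0.03228 m/d
t = L/v_c = 156/0.03228 = 4833 d
   = 4833/365 = 13.2 yr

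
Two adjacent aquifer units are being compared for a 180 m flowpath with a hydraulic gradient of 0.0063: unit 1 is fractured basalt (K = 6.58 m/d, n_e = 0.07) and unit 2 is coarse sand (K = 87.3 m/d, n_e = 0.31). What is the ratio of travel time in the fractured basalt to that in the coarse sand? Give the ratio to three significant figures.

Unit 1 (fractured basalt): v = 6.58×0.0063/0.07 = 0.5922 m/d, t = 180/0.5922 = 304.0 d
Unit 2 (coarse sand): v = 87.3×0.0063/0.31 = 1.774 m/d, t = 180/1.774 = 101.5 d
t(fractured basalt) / t(coarse sand) = 304.0/101.5 = 3.00

3.00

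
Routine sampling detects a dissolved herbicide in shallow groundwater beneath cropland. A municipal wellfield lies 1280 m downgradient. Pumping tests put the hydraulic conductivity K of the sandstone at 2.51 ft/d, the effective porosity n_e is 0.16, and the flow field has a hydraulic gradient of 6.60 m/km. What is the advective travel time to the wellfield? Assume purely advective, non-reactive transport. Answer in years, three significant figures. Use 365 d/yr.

111 years

K = 2.51 ft/d × 0.3048 = 0.7650 m/d
q = Ki = 0.7650 × 0.0066 = 0.005049 m/d
Average linear velocity = 0.005049 / 0.16 = 0.03156 m/d
t = L / v = 1280 / 0.03156 = 40560 d
   = 40560 / 365 = 111 yr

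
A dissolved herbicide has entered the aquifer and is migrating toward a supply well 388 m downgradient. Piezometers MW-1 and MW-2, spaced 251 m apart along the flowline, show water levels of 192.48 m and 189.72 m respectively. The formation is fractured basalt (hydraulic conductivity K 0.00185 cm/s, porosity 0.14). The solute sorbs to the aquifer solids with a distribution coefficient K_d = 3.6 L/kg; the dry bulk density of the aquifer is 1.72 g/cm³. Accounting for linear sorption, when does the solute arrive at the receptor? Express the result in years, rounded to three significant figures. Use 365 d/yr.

383 years

Hydraulic gradient i = (192.48 − 189.72) / 251 = 2.76 / 251 = 0.01100
K = 0.00185 cm/s × 864 = 1.598 m/d
Specific discharge q = 1.598 × 0.01100 = 0.01758 m/d
Seepage velocity v = q / n = 0.01758 / 0.14 = 0.1255 m/d
Retardation R = 1 + ρ_b·K_d/n = 1 + 1.72×3.6/0.14 = 45.23
Contaminant velocity v_c = v/R = 0.1255/45.23 = 0.002776 m/d
t = L/v_c = 388/0.002776 = 139800 d
   = 139800/365 = 383 yr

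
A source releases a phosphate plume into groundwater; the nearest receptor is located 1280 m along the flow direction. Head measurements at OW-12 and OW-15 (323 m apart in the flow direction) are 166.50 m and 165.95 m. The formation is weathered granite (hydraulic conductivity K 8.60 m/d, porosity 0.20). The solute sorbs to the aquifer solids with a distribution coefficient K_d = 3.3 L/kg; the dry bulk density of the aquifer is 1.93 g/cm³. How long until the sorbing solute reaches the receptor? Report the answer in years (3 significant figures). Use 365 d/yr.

Hydraulic gradient i = (166.50 − 165.95) / 323 = 0.55 / 323 = 0.001703
q = Ki = 8.60 × 0.001703 = 0.01464 m/d
Seepage velocity v = q / n = 0.01464 / 0.20 = 0.07322 m/d
Retardation R = 1 + ρ_b·K_d/n = 1 + 1.93×3.3/0.20 = 32.85
Contaminant velocity v_c = v/R = 0.07322/32.85 = 0.002229 m/d
t = L/v_c = 1280/0.002229 = 574200 d
   = 574200/365 = 1570 yr

1570 years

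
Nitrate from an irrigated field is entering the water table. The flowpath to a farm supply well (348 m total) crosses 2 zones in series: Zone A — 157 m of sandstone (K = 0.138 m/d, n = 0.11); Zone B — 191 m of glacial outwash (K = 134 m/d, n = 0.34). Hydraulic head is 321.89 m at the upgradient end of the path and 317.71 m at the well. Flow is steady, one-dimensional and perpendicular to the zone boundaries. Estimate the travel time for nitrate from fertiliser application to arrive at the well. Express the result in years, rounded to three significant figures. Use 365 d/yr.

61.4 years

Total head drop ΔH = 321.89 − 317.71 = 4.18 m
Continuity: the same q passes through each zone, so ΔH = q·Σ(L_j/K_j) — the zones act as resistances in series.
Σ(L/K) = 157/0.138 + 191/134 = 1138 + 1.425 = 1139 d
q = ΔH / Σ(L/K) = 4.18 / 1139 = 0.003670 m/d (same in every zone)
Zone A: v = q/n = 0.003670/0.11 = 0.03336 m/d → t_A = 157/0.03336 = 4706 d
Zone B: v = q/n = 0.003670/0.34 = 0.01079 m/d → t_B = 191/0.01079 = 17700 d
Total t = 4706 + 17700 = 22400 d
   = 22400 / 365 = 61.4 yr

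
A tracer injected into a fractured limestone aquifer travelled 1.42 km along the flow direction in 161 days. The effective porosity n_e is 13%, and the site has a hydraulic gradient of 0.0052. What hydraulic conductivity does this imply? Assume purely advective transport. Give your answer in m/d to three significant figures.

220 m/d

L = 1.42 km = 1420 m
v = L / t = 1420 / 161 = 8.820 m/d
K = v · n / i = 8.820 × 0.13 / 0.0052 = 220 m/d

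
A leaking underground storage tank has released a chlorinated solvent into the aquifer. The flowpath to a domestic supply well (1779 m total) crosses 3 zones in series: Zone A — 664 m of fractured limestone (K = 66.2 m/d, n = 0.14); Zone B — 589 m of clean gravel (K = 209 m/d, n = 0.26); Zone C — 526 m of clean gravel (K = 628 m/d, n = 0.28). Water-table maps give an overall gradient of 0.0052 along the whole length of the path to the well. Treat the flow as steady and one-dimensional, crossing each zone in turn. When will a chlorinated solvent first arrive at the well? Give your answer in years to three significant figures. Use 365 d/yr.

For zones in series the flux q is common to all zones; the equivalent conductivity is the harmonic (thickness-weighted) mean, K_eq = L_total / Σ(L_j/K_j).
Σ(L/K) = 664/66.2 + 589/209 + 526/628 = 10.03 + 2.818 + 0.8376 = 13.69 d
K_eq = L_total / Σ(L/K) = 1779 / 13.69 = 130.0 m/d
q = K_eq · i = 130.0 × 0.0052 = 0.6759 m/d (same in every zone)
Zone A: v = q/n = 0.6759/0.14 = 4.828 m/d → t_A = 664/4.828 = 137.5 d
Zone B: v = q/n = 0.6759/0.26 = 2.600 m/d → t_B = 589/2.600 = 226.6 d
Zone C: v = q/n = 0.6759/0.28 = 2.414 m/d → t_C = 526/2.414 = 217.9 d
Total t = 137.5 + 226.6 + 217.9 = 582.0 d
   = 582.0 / 365 = 1.59 yr

1.59 years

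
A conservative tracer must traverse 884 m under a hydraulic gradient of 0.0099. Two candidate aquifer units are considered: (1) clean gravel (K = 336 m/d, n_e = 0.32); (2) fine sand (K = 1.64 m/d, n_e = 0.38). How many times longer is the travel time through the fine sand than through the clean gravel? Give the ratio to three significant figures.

243

Unit 1 (clean gravel): v = 336×0.0099/0.32 = 10.40 m/d, t = 884/10.40 = 85.04 d
Unit 2 (fine sand): v = 1.64×0.0099/0.38 = 0.04273 m/d, t = 884/0.04273 = 20690 d
t(fine sand) / t(clean gravel) = 20690/85.04 = 243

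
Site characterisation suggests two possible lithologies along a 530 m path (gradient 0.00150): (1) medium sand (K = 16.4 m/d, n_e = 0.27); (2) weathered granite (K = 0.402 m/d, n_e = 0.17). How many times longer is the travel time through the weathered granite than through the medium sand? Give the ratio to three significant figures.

25.7

Unit 1 (medium sand): v = 16.4×0.0015/0.27 = 0.09111 m/d, t = 530/0.09111 = 5817 d
Unit 2 (weathered granite): v = 0.402×0.0015/0.17 = 0.003547 m/d, t = 530/0.003547 = 149400 d
t(weathered granite) / t(medium sand) = 149400/5817 = 25.7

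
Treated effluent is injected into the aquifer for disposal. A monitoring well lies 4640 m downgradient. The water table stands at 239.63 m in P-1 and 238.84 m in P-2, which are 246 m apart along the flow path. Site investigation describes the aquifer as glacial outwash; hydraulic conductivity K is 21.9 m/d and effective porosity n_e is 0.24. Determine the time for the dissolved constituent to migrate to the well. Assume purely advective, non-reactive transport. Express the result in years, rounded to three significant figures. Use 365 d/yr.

43.4 years

Hydraulic gradient i = (239.63 − 238.84) / 246 = 0.79 / 246 = 0.003211
Specific discharge q = 21.9 × 0.003211 = 0.07033 m/d
Seepage velocity v = q / n = 0.07033 / 0.24 = 0.2930 m/d
t = L / v = 4640 / 0.2930 = 15830 d
   = 15830 / 365 = 43.4 yr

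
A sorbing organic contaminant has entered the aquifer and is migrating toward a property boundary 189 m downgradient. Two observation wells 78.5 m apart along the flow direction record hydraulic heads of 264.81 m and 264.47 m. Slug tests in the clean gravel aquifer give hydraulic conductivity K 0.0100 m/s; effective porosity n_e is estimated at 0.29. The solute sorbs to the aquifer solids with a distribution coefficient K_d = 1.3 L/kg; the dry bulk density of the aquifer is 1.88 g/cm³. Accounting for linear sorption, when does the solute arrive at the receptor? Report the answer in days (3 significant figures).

Hydraulic gradient i = (264.81 − 264.47) / 78.5 = 0.34 / 78.5 = 0.004331
K = 0.0100 m/s × 86400 s/d = 864.0 m/d
Specific discharge q = 864.0 × 0.004331 = 3.742 m/d
v = Ki/n = 864.0·0.004331/0.29 = 12.90 m/d
Retardation R = 1 + ρ_b·K_d/n = 1 + 1.88×1.3/0.29 = 9.428
Contaminant velocity v_c = v/R = 12.90/9.428 = 1.369 m/d
t = L/v_c = 189/1.369 = 138.1 d

138 days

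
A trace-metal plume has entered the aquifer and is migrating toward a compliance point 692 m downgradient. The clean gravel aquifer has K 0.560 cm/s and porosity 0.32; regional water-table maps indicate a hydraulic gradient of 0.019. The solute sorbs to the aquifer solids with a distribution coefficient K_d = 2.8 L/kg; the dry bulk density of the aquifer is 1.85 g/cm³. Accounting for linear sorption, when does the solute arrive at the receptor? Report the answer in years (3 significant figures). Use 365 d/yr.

1.13 years

K = 0.560 cm/s × 864 = 483.8 m/d
Specific discharge q = 483.8 × 0.019 = 9.193 m/d
v = Ki/n = 483.8·0.019/0.32 = 28.73 m/d
Retardation R = 1 + ρ_b·K_d/n = 1 + 1.85×2.8/0.32 = 17.19
Contaminant velocity v_c = v/R = 28.73/17.19 = 1.671 m/d
t = L/v_c = 692/1.671 = 414.0 d
   = 414.0/365 = 1.13 yr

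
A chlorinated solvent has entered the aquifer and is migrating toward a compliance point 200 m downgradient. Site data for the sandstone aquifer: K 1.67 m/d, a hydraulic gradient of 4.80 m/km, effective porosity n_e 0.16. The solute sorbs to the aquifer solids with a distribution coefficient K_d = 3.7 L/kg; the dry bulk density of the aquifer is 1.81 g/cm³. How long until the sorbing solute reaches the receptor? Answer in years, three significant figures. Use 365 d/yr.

469 years

Specific discharge q = 1.67 × 0.0048 = 0.008016 m/d
Average linear velocity = 0.008016 / 0.16 = 0.05010 m/d
Retardation R = 1 + ρ_b·K_d/n = 1 + 1.81×3.7/0.16 = 42.86
Contaminant velocity v_c = v/R = 0.05010/42.86 = 0.001169 m/d
t = L/v_c = 200/0.001169 = 171100 d
   = 171100/365 = 469 yr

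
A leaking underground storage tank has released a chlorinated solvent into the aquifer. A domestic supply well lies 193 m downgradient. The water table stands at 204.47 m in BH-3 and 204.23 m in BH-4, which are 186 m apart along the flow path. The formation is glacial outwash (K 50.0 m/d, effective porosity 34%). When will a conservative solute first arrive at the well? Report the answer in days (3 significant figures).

Hydraulic gradient i = (204.47 − 204.23) / 186 = 0.24 / 186 = 0.001290
Darcy flux q = K·i = 50.0 × 0.001290 = 0.06452 m/d
Average linear velocity = 0.06452 / 0.34 = 0.1898 m/d
t = L / v = 193 / 0.1898 = 1017 d

1020 days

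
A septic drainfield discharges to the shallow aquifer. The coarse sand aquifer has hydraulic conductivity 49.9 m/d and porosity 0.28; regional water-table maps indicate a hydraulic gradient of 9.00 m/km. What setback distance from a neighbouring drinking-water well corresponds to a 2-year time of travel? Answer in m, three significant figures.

Specific discharge q = 49.9 × 0.0090 = 0.4491 m/d
v_s = q/n_e = 0.4491/0.28 = 1.604 m/d
T = 2 yr × 365 = 730 d
L = v × T = 1.604 × 730 = 1171 m

1170 m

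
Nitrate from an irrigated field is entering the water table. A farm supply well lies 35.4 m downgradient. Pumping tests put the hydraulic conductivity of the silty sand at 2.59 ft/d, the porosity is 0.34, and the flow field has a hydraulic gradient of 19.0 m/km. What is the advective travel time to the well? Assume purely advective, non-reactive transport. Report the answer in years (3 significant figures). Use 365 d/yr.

K = 2.59 ft/d × 0.3048 = 0.7894 m/d
Darcy flux q = K·i = 0.7894 × 0.019 = 0.01500 m/d
v = Ki/n = 0.7894·0.019/0.34 = 0.04412 m/d
t = L / v = 35.4 / 0.04412 = 802.4 d
   = 802.4 / 365 = 2.20 yr

2.20 years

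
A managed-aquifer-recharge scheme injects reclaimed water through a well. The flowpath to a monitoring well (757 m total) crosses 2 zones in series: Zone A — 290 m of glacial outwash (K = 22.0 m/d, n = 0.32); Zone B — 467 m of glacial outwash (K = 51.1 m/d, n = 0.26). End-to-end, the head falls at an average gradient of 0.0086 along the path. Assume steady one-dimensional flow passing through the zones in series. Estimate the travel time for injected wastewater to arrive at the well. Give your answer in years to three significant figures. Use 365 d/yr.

Steady 1-D flow in series ⇒ the Darcy flux q is identical in every zone and the zone head losses add (resistances L/K in series).
Σ(L/K) = 290/22.0 + 467/51.1 = 13.18 + 9.139 = 22.32 d
K_eq = L_total / Σ(L/K) = 757 / 22.32 = 33.91 m/d
q = K_eq · i = 33.91 × 0.0086 = 0.2917 m/d (same in every zone)
Zone A: v = q/n = 0.2917/0.32 = 0.9115 m/d → t_A = 290/0.9115 = 318.2 d
Zone B: v = q/n = 0.2917/0.26 = 1.122 m/d → t_B = 467/1.122 = 416.3 d
Total t = 318.2 + 416.3 = 734.5 d
   = 734.5 / 365 = 2.01 yr

2.01 years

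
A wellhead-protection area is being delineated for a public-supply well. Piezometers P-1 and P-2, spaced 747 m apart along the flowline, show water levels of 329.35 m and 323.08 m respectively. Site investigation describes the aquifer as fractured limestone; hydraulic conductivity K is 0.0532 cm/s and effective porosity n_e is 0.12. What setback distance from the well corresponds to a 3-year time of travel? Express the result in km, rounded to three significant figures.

Hydraulic gradient i = (329.35 − 323.08) / 747 = 6.27 / 747 = 0.008394
K = 0.0532 cm/s × 864 = 45.96 m/d
Darcy flux q = K·i = 45.96 × 0.008394 = 0.3858 m/d
v = Ki/n = 45.96·0.008394/0.12 = 3.215 m/d
T = 3 yr × 365 = 1095 d
L = v × T = 3.215 × 1095 = 3521 m
   = 3.52 km

3.52 km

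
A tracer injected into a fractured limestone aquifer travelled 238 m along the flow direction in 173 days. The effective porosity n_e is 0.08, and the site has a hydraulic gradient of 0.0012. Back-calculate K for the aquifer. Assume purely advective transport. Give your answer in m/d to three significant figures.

v = L / t = 238 / 173 = 1.376 m/d
K = v · n / i = 1.376 × 0.08 / 0.0012 = 91.7 m/d

91.7 m/d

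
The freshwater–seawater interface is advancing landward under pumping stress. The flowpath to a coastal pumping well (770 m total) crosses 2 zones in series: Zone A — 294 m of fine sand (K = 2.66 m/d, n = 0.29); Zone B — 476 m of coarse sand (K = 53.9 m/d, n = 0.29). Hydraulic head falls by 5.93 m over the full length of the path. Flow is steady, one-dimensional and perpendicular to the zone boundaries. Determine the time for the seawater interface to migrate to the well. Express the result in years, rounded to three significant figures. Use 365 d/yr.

Continuity: the same q passes through each zone, so ΔH = q·Σ(L_j/K_j) — the zones act as resistances in series.
Σ(L/K) = 294/2.66 + 476/53.9 = 110.5 + 8.831 = 119.4 d
q = ΔH / Σ(L/K) = 5.93 / 119.4 = 0.04968 m/d (same in every zone)
Zone A: v = q/n = 0.04968/0.29 = 0.1713 m/d → t_A = 294/0.1713 = 1716 d
Zone B: v = q/n = 0.04968/0.29 = 0.1713 m/d → t_B = 476/0.1713 = 2778 d
Total t = 1716 + 2778 = 4495 d
   = 4495 / 365 = 12.3 yr

12.3 years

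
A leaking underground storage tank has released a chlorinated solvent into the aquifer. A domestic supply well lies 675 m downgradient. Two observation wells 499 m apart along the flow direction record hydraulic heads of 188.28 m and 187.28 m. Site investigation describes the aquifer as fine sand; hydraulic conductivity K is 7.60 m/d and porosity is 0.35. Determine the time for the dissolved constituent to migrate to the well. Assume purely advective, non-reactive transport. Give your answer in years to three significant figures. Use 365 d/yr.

42.5 years

Hydraulic gradient i = (188.28 − 187.28) / 499 = 1.00 / 499 = 0.002004
Specific discharge q = 7.60 × 0.002004 = 0.01523 m/d
v = Ki/n = 7.60·0.002004/0.35 = 0.04352 m/d
t = L / v = 675 / 0.04352 = 15510 d
   = 15510 / 365 = 42.5 yr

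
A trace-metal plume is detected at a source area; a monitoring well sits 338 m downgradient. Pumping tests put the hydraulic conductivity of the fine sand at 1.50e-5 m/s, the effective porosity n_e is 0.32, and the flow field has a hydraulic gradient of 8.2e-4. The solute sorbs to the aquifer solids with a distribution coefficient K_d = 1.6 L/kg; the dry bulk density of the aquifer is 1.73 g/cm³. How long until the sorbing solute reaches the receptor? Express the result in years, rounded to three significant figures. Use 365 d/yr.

K = 1.50e-5 m/s × 86400 s/d = 1.296 m/d
Specific discharge q = 1.296 × 8.2e-4 = 0.001063 m/d
v_s = q/n_e = 0.001063/0.32 = 0.003321 m/d
Retardation R = 1 + ρ_b·K_d/n = 1 + 1.73×1.6/0.32 = 9.650
Contaminant velocity v_c = v/R = 0.003321/9.650 = 3.441e-4 m/d
t = L/v_c = 338/3.441e-4 = 982100 d
   = 982100/365 = 2690 yr

2690 years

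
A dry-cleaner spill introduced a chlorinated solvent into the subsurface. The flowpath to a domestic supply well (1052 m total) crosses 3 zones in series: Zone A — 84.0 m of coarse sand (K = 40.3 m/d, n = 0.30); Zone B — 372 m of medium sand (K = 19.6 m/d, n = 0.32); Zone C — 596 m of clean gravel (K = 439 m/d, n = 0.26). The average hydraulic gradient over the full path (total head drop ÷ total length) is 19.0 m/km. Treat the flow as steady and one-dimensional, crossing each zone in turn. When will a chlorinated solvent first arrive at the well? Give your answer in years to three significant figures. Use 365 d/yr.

0.920 years

Steady 1-D flow in series ⇒ the Darcy flux q is identical in every zone and the zone head losses add (resistances L/K in series).
Σ(L/K) = 84.0/40.3 + 372/19.6 + 596/439 = 2.084 + 18.98 + 1.358 = 22.42 d
K_eq = L_total / Σ(L/K) = 1052 / 22.42 = 46.92 m/d
q = K_eq · i = 46.92 × 0.019 = 0.8915 m/d (same in every zone)
Zone A: v = q/n = 0.8915/0.30 = 2.972 m/d → t_A = 84.0/2.972 = 28.27 d
Zone B: v = q/n = 0.8915/0.32 = 2.786 m/d → t_B = 372/2.786 = 133.5 d
Zone C: v = q/n = 0.8915/0.26 = 3.429 m/d → t_C = 596/3.429 = 173.8 d
Total t = 28.27 + 133.5 + 173.8 = 335.6 d
   = 335.6 / 365 = 0.920 yr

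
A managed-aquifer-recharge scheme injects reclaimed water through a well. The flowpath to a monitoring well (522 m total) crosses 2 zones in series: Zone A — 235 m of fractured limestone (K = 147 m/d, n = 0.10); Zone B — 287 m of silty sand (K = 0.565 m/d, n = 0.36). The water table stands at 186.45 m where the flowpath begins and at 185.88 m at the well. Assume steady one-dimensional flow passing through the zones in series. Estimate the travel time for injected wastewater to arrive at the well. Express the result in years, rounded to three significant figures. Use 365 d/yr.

311 years

Total head drop ΔH = 186.45 − 185.88 = 0.57 m
Steady 1-D flow in series ⇒ the Darcy flux q is identical in every zone and the zone head losses add (resistances L/K in series).
Σ(L/K) = 235/147 + 287/0.565 = 1.599 + 508.0 = 509.6 d
q = ΔH / Σ(L/K) = 0.57 / 509.6 = 0.001119 m/d (same in every zone)
Zone A: v = q/n = 0.001119/0.10 = 0.01119 m/d → t_A = 235/0.01119 = 21010 d
Zone B: v = q/n = 0.001119/0.36 = 0.003107 m/d → t_B = 287/0.003107 = 92370 d
Total t = 21010 + 92370 = 113400 d
   = 113400 / 365 = 311 yr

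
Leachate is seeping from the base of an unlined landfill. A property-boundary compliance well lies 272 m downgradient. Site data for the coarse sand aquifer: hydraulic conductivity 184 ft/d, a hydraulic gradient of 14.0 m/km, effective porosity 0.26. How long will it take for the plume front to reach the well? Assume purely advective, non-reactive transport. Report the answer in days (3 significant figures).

K = 184 ft/d × 0.3048 = 56.08 m/d
Darcy flux q = K·i = 56.08 × 0.014 = 0.7852 m/d
Average linear velocity = 0.7852 / 0.26 = 3.020 m/d
t = L / v = 272 / 3.020 = 90.07 d

90.1 days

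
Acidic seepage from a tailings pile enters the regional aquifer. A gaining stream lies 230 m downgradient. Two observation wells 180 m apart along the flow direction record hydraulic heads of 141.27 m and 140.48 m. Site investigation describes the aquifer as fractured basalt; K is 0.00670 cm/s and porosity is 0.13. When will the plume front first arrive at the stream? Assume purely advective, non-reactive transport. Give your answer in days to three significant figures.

Hydraulic gradient i = (141.27 − 140.48) / 180 = 0.79 / 180 = 0.004389
K = 0.00670 cm/s × 864 = 5.789 m/d
Darcy flux q = K·i = 5.789 × 0.004389 = 0.02541 m/d
v = Ki/n = 5.789·0.004389/0.13 = 0.1954 m/d
t = L / v = 230 / 0.1954 = 1177 d

1180 days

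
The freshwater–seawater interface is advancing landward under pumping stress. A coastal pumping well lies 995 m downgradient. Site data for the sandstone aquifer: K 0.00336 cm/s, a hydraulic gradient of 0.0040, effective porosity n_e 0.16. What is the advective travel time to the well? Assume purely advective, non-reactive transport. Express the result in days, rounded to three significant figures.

K = 0.00336 cm/s × 864 = 2.903 m/d
Specific discharge q = 2.903 × 0.0040 = 0.01161 m/d
Seepage velocity v = q / n = 0.01161 / 0.16 = 0.07258 m/d
t = L / v = 995 / 0.07258 = 13710 d

13700 days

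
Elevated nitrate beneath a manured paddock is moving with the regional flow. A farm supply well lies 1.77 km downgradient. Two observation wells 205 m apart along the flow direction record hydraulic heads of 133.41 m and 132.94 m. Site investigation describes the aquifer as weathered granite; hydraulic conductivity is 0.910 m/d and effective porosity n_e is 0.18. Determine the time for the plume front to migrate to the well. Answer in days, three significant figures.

153000 days

Hydraulic gradient i = (133.41 − 132.94) / 205 = 0.47 / 205 = 0.002293
Specific discharge q = 0.910 × 0.002293 = 0.002086 m/d
Average linear velocity = 0.002086 / 0.18 = 0.01159 m/d
L = 1.77 km = 1770 m
t = L / v = 1770 / 0.01159 = 152700 d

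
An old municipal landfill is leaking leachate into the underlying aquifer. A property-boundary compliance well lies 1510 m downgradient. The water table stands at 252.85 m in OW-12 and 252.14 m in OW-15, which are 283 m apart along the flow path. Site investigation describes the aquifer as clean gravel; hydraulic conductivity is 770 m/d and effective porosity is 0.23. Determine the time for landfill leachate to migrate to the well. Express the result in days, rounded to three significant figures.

Hydraulic gradient i = (252.85 − 252.14) / 283 = 0.71 / 283 = 0.002509
Darcy flux q = K·i = 770 × 0.002509 = 1.932 m/d
Seepage velocity v = q / n = 1.932 / 0.23 = 8.399 m/d
t = L / v = 1510 / 8.399 = 179.8 d

180 days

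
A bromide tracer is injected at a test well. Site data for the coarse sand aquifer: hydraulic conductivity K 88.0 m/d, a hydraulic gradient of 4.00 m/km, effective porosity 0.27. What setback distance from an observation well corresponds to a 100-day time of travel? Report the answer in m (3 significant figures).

130 m

Darcy flux q = K·i = 88.0 × 0.0040 = 0.3520 m/d
Seepage velocity v = q / n = 0.3520 / 0.27 = 1.304 m/d
L = v × T = 1.304 × 100 = 130.4 m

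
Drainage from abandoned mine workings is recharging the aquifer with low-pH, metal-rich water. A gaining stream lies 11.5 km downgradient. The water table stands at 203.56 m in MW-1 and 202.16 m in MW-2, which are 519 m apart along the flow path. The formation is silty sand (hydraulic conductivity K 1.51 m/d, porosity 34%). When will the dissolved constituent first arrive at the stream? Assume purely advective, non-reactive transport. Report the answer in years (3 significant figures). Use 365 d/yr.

2630 years

Hydraulic gradient i = (203.56 − 202.16) / 519 = 1.40 / 519 = 0.002697
Specific discharge q = 1.51 × 0.002697 = 0.004073 m/d
Seepage velocity v = q / n = 0.004073 / 0.34 = 0.01198 m/d
L = 11.5 km = 11500 m
t = L / v = 11500 / 0.01198 = 959900 d
   = 959900 / 365 = 2630 yr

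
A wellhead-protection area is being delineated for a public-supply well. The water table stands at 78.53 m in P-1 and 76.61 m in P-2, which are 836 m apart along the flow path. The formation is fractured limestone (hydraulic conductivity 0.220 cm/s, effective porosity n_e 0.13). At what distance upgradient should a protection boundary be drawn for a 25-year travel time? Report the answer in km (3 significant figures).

Hydraulic gradient i = (78.53 − 76.61) / 836 = 1.92 / 836 = 0.002297
K = 0.220 cm/s × 864 = 190.1 m/d
Specific discharge q = 190.1 × 0.002297 = 0.4365 m/d
Average linear velocity = 0.4365 / 0.13 = 3.358 m/d
T = 25 yr × 365 = 9125 d
L = v × T = 3.358 × 9125 = 30640 m
   = 30.6 km

30.6 km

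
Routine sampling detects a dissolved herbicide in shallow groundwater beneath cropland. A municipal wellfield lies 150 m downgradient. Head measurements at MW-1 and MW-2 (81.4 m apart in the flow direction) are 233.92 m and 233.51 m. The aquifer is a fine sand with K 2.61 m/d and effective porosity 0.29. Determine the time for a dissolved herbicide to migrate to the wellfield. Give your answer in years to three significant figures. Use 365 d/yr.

Hydraulic gradient i = (233.92 − 233.51) / 81.4 = 0.41 / 81.4 = 0.005037
q = Ki = 2.61 × 0.005037 = 0.01315 m/d
v = Ki/n = 2.61·0.005037/0.29 = 0.04533 m/d
t = L / v = 150 / 0.04533 = 3309 d
   = 3309 / 365 = 9.07 yr

9.07 years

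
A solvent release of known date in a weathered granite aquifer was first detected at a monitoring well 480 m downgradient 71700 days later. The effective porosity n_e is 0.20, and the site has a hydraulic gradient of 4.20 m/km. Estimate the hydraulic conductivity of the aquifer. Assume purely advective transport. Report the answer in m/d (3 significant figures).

v = L / t = 480 / 71700 = 0.006695 m/d
K = v · n / i = 0.006695 × 0.20 / 0.0042 = 0.319 m/d

0.319 m/d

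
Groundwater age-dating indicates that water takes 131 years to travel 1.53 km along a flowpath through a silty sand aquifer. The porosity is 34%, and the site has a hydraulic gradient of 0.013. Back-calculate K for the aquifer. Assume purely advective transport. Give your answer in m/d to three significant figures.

0.837 m/d

t = 131 years = 47820 d
L = 1.53 km = 1530 m
v = L / t = 1530 / 47820 = 0.03200 m/d
K = v · n / i = 0.03200 × 0.34 / 0.013 = 0.837 m/d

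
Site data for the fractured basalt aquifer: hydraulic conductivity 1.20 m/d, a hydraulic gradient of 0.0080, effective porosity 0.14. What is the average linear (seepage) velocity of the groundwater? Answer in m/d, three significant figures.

0.0686 m/d

Specific discharge q = 1.20 × 0.0080 = 0.009600 m/d
v_s = q/n_e = 0.009600/0.14 = 0.06857 m/d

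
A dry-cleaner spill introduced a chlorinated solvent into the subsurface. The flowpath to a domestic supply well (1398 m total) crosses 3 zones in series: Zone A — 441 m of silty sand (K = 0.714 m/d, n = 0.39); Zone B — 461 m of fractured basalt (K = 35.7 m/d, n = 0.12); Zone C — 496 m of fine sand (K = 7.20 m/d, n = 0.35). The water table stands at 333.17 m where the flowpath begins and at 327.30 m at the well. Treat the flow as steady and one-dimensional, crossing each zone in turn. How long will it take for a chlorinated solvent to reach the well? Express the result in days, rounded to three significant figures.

47800 days

Total head drop ΔH = 333.17 − 327.30 = 5.87 m
Continuity: the same q passes through each zone, so ΔH = q·Σ(L_j/K_j) — the zones act as resistances in series.
Σ(L/K) = 441/0.714 + 461/35.7 + 496/7.20 = 617.6 + 12.91 + 68.89 = 699.4 d
q = ΔH / Σ(L/K) = 5.87 / 699.4 = 0.008392 m/d (same in every zone)
Zone A: v = q/n = 0.008392/0.39 = 0.02152 m/d → t_A = 441/0.02152 = 20490 d
Zone B: v = q/n = 0.008392/0.12 = 0.06994 m/d → t_B = 461/0.06994 = 6592 d
Zone C: v = q/n = 0.008392/0.35 = 0.02398 m/d → t_C = 496/0.02398 = 20690 d
Total t = 20490 + 6592 + 20690 = 47770 d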